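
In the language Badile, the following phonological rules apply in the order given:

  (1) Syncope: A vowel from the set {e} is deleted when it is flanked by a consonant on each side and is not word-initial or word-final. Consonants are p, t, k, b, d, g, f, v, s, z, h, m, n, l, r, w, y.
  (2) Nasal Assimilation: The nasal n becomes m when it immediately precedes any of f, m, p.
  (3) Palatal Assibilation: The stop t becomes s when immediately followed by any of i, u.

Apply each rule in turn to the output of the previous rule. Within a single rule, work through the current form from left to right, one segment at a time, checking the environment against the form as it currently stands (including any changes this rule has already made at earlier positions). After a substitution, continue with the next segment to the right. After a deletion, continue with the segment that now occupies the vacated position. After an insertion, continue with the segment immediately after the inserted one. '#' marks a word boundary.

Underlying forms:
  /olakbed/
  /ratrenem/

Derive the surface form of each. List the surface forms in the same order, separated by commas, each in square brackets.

[olakbd], [ratrmm]

/olakbed/:
  (1) Syncope: [olakbed] → [olakbd]
  (2) Nasal Assimilation: no change — [olakbd]
  (3) Palatal Assibilation: no change — [olakbd]
/ratrenem/:
  (1) Syncope: [ratrenem] → [ratrnm]
  (2) Nasal Assimilation: [ratrnm] → [ratrmm]
  (3) Palatal Assibilation: no change — [ratrmm]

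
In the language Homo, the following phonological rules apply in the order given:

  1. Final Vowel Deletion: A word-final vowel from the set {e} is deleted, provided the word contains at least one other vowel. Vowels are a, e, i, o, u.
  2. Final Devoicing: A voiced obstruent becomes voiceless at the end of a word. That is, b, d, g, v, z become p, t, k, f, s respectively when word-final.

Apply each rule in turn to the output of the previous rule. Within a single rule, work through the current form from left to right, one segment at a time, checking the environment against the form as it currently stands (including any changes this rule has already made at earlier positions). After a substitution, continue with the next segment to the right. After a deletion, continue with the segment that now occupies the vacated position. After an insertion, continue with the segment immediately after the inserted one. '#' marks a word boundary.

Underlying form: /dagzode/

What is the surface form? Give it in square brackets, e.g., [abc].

1 Final Vowel Deletion: [dagzode] → [dagzod]
2 Final Devoicing: [dagzod] → [dagzot]

[dagzot]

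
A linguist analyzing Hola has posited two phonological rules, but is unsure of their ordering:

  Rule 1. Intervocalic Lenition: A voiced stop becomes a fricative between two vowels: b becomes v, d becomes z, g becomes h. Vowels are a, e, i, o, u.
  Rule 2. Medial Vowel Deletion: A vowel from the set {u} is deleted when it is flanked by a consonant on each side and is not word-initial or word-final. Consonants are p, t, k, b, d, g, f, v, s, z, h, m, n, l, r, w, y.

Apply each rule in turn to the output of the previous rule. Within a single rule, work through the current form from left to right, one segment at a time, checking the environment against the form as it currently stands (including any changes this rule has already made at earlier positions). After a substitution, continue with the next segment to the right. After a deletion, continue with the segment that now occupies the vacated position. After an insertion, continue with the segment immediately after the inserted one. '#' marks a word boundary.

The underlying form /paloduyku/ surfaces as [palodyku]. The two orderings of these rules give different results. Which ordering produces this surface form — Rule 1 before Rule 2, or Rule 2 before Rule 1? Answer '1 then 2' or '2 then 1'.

2 then 1

Order 1 then 2:
  1 Intervocalic Lenition: [paloduyku] → [palozuyku]
  2 Medial Vowel Deletion: [palozuyku] → [palozyku]
  result: [palozyku]
Order 2 then 1:
  2 Medial Vowel Deletion: [paloduyku] → [palodyku]
  1 Intervocalic Lenition: no change — [palodyku]
  result: [palodyku]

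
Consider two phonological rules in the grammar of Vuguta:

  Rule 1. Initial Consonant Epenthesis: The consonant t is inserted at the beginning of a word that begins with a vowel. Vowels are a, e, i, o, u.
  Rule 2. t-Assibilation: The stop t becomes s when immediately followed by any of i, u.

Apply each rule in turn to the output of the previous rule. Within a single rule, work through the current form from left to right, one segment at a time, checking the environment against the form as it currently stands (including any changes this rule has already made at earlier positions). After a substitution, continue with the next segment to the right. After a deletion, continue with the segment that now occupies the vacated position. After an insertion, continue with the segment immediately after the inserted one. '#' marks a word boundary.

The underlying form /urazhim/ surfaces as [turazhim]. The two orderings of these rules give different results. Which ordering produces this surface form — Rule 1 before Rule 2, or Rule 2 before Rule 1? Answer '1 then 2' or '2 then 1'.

Order 1 then 2:
  1 Initial Consonant Epenthesis: [urazhim] → [turazhim]
  2 t-Assibilation: [turazhim] → [surazhim]
  result: [surazhim]
Order 2 then 1:
  2 t-Assibilation: no change — [urazhim]
  1 Initial Consonant Epenthesis: [urazhim] → [turazhim]
  result: [turazhim]

2 then 1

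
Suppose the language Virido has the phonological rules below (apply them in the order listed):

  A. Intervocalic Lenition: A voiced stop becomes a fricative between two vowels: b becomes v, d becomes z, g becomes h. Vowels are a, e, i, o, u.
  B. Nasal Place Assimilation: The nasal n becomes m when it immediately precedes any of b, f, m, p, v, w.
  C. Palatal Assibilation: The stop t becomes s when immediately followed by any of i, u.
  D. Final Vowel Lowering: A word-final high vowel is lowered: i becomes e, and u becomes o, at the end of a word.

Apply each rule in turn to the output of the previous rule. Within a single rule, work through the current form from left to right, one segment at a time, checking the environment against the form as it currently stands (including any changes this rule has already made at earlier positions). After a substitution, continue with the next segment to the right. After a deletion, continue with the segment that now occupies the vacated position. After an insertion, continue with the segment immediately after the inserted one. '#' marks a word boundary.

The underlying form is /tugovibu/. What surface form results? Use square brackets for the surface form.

[suhovivo]

A Intervocalic Lenition: [tugovibu] → [tuhovivu]
B Nasal Place Assimilation: no change — [tuhovivu]
C Palatal Assibilation: [tuhovivu] → [suhovivu]
D Final Vowel Lowering: [suhovivu] → [suhovivo]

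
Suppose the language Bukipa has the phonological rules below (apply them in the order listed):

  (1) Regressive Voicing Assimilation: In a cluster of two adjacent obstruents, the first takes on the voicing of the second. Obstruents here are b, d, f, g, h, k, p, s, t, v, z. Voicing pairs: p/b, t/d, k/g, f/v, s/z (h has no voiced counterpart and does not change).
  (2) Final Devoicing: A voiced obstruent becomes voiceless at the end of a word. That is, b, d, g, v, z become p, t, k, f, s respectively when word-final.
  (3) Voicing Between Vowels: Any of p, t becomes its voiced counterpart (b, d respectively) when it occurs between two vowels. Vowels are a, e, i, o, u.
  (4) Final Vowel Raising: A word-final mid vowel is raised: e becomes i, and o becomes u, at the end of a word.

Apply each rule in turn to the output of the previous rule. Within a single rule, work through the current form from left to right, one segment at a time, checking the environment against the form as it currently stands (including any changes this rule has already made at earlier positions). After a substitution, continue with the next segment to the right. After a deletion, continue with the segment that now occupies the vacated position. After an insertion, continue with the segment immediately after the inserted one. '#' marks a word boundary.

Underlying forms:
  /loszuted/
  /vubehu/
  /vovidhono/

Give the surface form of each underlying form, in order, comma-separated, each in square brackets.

[lozzudet], [vubehu], [vovithonu]

/loszuted/:
  (1) Regressive Voicing Assimilation: [loszuted] → [lozzuted]
  (2) Final Devoicing: [lozzuted] → [lozzutet]
  (3) Voicing Between Vowels: [lozzutet] → [lozzudet]
  (4) Final Vowel Raising: no change — [lozzudet]
/vubehu/:
  (1) Regressive Voicing Assimilation: no change — [vubehu]
  (2) Final Devoicing: no change — [vubehu]
  (3) Voicing Between Vowels: no change — [vubehu]
  (4) Final Vowel Raising: no change — [vubehu]
/vovidhono/:
  (1) Regressive Voicing Assimilation: [vovidhono] → [vovithono]
  (2) Final Devoicing: no change — [vovithono]
  (3) Voicing Between Vowels: no change — [vovithono]
  (4) Final Vowel Raising: [vovithono] → [vovithonu]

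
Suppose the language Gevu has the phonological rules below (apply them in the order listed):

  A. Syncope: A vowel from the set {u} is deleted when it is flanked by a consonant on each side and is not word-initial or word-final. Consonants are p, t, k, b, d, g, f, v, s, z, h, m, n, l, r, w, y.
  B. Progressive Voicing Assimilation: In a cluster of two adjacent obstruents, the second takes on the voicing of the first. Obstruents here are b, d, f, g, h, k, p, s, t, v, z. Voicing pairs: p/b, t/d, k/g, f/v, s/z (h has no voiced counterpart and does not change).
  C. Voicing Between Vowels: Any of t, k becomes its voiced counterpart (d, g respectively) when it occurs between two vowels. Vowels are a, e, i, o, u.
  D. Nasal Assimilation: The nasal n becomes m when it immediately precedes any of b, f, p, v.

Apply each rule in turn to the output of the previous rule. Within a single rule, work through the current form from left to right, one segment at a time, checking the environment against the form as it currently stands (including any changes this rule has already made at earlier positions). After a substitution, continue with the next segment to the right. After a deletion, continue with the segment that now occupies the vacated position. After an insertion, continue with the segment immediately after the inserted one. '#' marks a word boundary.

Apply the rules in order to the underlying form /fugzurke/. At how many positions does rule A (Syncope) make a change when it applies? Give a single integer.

A Syncope: [fugzurke] → [fgzrke]
B Progressive Voicing Assimilation: [fgzrke] → [fksrke]
C Voicing Between Vowels: no change — [fksrke]
D Nasal Assimilation: no change — [fksrke]
Rule A changed 2 position(s).

2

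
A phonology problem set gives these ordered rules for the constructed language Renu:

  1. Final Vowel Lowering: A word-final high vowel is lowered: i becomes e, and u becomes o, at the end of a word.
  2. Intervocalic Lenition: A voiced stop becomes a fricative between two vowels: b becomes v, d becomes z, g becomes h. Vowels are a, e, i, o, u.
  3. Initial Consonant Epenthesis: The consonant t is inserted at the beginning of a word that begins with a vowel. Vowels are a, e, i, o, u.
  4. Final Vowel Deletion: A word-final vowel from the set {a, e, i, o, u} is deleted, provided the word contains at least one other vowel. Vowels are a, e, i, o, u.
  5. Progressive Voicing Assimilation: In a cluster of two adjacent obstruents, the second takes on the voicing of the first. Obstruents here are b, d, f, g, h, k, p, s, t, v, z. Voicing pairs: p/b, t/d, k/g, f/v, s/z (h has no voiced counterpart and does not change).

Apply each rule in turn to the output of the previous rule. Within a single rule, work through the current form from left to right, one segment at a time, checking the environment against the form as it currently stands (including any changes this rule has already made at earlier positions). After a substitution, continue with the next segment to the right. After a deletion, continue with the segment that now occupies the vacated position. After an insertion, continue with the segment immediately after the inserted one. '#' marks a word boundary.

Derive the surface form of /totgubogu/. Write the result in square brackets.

[totkuvoh]

1 Final Vowel Lowering: [totgubogu] → [totgubogo]
2 Intervocalic Lenition: [totgubogo] → [totguvoho]
3 Initial Consonant Epenthesis: no change — [totguvoho]
4 Final Vowel Deletion: [totguvoho] → [totguvoh]
5 Progressive Voicing Assimilation: [totguvoh] → [totkuvoh]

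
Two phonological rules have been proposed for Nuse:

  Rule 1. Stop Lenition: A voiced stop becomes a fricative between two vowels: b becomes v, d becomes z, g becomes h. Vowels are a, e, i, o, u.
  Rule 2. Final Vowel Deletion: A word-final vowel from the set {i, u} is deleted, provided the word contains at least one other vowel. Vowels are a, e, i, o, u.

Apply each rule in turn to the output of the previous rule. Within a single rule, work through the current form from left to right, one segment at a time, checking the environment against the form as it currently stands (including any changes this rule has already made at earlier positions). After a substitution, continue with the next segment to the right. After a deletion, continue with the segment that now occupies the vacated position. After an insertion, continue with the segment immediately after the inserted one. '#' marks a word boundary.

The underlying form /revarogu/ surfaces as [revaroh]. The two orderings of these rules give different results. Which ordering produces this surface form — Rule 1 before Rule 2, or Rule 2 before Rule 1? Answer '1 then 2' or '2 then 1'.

1 then 2

Order 1 then 2:
  1 Stop Lenition: [revarogu] → [revarohu]
  2 Final Vowel Deletion: [revarohu] → [revaroh]
  result: [revaroh]
Order 2 then 1:
  2 Final Vowel Deletion: [revarogu] → [revarog]
  1 Stop Lenition: no change — [revarog]
  result: [revarog]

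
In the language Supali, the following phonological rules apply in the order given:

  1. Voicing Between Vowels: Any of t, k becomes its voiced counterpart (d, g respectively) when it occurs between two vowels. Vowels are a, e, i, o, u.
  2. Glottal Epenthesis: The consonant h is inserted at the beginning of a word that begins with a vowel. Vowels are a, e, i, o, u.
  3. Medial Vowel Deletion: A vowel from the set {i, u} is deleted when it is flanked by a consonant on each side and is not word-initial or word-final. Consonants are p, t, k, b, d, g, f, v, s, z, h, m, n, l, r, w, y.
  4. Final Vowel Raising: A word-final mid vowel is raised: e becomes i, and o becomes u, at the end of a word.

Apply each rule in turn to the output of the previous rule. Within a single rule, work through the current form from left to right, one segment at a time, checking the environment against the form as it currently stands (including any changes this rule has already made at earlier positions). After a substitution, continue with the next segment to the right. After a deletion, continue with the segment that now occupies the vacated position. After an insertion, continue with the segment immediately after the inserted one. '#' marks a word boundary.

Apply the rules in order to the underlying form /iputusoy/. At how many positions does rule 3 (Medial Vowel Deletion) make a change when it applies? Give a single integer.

1 Voicing Between Vowels: [iputusoy] → [ipudusoy]
2 Glottal Epenthesis: [ipudusoy] → [hipudusoy]
3 Medial Vowel Deletion: [hipudusoy] → [hpdsoy]
4 Final Vowel Raising: no change — [hpdsoy]
Rule 3 changed 3 position(s).

3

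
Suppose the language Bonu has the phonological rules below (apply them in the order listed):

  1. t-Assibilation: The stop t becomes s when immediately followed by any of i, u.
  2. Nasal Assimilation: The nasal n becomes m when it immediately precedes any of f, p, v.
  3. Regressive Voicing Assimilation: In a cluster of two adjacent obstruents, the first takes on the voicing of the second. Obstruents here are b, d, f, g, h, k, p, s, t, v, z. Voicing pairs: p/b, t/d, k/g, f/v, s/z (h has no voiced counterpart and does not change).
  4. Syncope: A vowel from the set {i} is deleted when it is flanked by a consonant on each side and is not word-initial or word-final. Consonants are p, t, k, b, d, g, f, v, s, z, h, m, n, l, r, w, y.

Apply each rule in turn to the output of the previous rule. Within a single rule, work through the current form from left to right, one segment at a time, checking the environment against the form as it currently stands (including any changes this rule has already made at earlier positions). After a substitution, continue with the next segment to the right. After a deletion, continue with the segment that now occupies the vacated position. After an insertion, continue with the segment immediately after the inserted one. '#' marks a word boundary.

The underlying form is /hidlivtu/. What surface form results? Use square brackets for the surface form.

1 t-Assibilation: [hidlivtu] → [hidlivsu]
2 Nasal Assimilation: no change — [hidlivsu]
3 Regressive Voicing Assimilation: [hidlivsu] → [hidlifsu]
4 Syncope: [hidlifsu] → [hdlfsu]

[hdlfsu]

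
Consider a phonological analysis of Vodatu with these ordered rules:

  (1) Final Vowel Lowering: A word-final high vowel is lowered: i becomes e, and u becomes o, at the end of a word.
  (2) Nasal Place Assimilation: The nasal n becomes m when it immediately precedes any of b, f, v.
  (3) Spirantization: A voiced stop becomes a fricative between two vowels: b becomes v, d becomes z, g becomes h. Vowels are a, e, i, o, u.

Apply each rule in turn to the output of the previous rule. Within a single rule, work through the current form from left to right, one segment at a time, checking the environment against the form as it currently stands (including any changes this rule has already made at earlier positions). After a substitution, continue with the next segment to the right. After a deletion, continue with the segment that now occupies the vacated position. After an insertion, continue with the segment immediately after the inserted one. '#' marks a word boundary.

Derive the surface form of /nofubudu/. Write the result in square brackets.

[nofuvuzo]

(1) Final Vowel Lowering: [nofubudu] → [nofubudo]
(2) Nasal Place Assimilation: no change — [nofubudo]
(3) Spirantization: [nofubudo] → [nofuvuzo]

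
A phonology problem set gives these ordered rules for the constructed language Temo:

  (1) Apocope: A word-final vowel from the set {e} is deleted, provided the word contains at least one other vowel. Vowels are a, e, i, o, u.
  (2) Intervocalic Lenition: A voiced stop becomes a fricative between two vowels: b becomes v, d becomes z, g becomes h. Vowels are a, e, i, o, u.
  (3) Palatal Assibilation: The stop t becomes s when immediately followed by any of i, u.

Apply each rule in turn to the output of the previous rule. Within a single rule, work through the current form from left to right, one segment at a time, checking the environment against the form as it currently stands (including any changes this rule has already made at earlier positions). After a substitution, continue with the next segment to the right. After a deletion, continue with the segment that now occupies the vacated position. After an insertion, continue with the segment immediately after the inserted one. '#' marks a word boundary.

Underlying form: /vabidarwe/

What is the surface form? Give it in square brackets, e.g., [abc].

(1) Apocope: [vabidarwe] → [vabidarw]
(2) Intervocalic Lenition: [vabidarw] → [vavizarw]
(3) Palatal Assibilation: no change — [vavizarw]

[vavizarw]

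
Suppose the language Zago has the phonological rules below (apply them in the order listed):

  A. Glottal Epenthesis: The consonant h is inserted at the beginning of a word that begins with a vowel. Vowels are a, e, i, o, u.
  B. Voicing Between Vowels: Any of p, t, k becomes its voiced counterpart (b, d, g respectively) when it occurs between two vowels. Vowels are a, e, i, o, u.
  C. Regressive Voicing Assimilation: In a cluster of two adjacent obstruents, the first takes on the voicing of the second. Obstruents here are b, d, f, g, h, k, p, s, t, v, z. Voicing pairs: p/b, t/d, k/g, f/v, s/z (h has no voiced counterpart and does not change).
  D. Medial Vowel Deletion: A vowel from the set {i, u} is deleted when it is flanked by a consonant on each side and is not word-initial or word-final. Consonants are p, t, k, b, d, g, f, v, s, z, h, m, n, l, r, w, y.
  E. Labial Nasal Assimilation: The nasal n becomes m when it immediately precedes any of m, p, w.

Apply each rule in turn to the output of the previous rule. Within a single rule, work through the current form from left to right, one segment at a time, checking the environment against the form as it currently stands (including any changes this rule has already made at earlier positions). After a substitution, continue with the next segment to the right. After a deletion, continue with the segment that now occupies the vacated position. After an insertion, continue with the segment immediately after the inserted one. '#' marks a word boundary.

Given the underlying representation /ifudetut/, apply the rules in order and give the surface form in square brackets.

A Glottal Epenthesis: [ifudetut] → [hifudetut]
B Voicing Between Vowels: [hifudetut] → [hifudedut]
C Regressive Voicing Assimilation: no change — [hifudedut]
D Medial Vowel Deletion: [hifudedut] → [hfdedt]
E Labial Nasal Assimilation: no change — [hfdedt]

[hfdedt]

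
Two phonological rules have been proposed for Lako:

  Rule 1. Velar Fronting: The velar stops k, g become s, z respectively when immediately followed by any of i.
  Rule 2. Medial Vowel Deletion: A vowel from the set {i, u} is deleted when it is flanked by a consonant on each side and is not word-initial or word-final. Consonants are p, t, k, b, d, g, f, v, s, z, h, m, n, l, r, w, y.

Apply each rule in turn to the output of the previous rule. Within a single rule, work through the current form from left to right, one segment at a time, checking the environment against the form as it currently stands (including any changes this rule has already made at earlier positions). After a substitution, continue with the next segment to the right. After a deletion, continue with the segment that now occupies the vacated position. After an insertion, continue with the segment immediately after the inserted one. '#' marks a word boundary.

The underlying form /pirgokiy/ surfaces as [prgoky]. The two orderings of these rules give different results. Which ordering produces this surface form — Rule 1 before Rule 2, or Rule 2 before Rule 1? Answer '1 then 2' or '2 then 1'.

2 then 1

Order 1 then 2:
  1 Velar Fronting: [pirgokiy] → [pirgosiy]
  2 Medial Vowel Deletion: [pirgosiy] → [prgosy]
  result: [prgosy]
Order 2 then 1:
  2 Medial Vowel Deletion: [pirgokiy] → [prgoky]
  1 Velar Fronting: no change — [prgoky]
  result: [prgoky]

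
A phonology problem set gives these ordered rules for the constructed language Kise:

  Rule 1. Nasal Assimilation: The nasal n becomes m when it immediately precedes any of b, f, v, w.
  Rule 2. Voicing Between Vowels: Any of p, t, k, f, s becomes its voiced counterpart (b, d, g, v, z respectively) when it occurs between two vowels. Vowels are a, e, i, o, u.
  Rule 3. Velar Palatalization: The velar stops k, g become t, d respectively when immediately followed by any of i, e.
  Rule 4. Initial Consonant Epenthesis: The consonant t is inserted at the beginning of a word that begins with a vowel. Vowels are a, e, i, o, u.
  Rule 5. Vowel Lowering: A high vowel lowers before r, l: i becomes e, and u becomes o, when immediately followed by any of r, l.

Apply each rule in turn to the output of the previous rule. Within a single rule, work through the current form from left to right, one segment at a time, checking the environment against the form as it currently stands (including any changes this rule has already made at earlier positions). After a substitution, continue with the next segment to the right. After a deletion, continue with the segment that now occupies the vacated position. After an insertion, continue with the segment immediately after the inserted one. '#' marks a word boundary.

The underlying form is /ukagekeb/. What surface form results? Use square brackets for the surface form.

[tugadedeb]

Rule 1 Nasal Assimilation: no change — [ukagekeb]
Rule 2 Voicing Between Vowels: [ukagekeb] → [ugagegeb]
Rule 3 Velar Palatalization: [ugagegeb] → [ugadedeb]
Rule 4 Initial Consonant Epenthesis: [ugadedeb] → [tugadedeb]
Rule 5 Vowel Lowering: no change — [tugadedeb]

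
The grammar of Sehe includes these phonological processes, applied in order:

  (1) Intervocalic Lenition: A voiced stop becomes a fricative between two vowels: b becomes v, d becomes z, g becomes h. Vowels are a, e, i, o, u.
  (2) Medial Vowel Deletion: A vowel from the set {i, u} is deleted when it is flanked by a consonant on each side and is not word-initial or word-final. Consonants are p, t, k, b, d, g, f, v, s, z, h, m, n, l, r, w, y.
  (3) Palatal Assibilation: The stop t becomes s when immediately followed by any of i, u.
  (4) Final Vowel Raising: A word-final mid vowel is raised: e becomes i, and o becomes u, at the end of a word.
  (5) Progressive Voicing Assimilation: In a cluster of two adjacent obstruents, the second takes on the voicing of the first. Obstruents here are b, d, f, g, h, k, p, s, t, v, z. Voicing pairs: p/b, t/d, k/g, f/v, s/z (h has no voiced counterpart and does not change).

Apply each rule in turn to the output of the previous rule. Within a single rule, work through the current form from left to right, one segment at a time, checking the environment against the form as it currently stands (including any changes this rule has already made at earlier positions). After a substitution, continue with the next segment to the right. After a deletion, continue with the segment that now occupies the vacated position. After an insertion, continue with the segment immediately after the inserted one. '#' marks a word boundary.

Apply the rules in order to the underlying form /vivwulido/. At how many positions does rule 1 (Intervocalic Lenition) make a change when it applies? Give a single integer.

1

(1) Intervocalic Lenition: [vivwulido] → [vivwulizo]
(2) Medial Vowel Deletion: [vivwulizo] → [vvwlzo]
(3) Palatal Assibilation: no change — [vvwlzo]
(4) Final Vowel Raising: [vvwlzo] → [vvwlzu]
(5) Progressive Voicing Assimilation: no change — [vvwlzu]
Rule 1 changed 1 position(s).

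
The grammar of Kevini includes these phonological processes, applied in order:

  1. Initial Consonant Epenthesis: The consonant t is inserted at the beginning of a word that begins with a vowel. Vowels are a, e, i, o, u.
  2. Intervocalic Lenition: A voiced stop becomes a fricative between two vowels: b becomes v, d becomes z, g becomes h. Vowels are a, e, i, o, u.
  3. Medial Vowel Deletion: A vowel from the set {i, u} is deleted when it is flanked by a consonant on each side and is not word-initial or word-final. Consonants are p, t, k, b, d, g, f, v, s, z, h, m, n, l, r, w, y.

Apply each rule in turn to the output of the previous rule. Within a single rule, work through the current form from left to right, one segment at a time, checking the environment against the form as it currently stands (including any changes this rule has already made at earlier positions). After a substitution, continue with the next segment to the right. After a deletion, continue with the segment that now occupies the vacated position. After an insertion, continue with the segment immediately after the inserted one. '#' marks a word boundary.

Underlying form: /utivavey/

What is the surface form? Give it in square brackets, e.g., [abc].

1 Initial Consonant Epenthesis: [utivavey] → [tutivavey]
2 Intervocalic Lenition: no change — [tutivavey]
3 Medial Vowel Deletion: [tutivavey] → [ttvavey]

[ttvavey]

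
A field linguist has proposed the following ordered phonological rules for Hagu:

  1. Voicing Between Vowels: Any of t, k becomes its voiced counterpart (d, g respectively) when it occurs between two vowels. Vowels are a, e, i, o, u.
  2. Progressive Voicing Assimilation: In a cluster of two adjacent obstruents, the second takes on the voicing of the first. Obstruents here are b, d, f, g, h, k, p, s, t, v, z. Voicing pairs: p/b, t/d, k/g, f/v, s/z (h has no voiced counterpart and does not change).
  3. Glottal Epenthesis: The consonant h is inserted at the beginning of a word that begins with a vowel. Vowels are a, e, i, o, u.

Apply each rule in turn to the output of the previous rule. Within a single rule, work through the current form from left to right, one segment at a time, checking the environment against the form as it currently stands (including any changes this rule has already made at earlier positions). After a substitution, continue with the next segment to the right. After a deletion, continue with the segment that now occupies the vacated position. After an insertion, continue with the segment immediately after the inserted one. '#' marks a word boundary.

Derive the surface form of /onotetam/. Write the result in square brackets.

[honodedam]

1 Voicing Between Vowels: [onotetam] → [onodedam]
2 Progressive Voicing Assimilation: no change — [onodedam]
3 Glottal Epenthesis: [onodedam] → [honodedam]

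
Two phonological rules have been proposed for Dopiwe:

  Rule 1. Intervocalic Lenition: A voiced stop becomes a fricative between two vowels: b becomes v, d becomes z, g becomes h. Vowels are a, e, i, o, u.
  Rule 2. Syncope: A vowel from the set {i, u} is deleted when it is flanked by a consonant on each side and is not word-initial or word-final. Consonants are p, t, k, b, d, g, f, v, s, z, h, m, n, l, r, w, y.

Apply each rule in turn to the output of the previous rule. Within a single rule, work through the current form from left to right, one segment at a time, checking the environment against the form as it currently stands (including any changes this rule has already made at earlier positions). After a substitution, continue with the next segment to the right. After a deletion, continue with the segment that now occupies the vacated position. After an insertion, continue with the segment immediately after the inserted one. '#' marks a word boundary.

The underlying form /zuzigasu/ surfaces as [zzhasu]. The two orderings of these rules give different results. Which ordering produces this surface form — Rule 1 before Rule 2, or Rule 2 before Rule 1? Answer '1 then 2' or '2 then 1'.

Order 1 then 2:
  1 Intervocalic Lenition: [zuzigasu] → [zuzihasu]
  2 Syncope: [zuzihasu] → [zzhasu]
  result: [zzhasu]
Order 2 then 1:
  2 Syncope: [zuzigasu] → [zzgasu]
  1 Intervocalic Lenition: no change — [zzgasu]
  result: [zzgasu]

1 then 2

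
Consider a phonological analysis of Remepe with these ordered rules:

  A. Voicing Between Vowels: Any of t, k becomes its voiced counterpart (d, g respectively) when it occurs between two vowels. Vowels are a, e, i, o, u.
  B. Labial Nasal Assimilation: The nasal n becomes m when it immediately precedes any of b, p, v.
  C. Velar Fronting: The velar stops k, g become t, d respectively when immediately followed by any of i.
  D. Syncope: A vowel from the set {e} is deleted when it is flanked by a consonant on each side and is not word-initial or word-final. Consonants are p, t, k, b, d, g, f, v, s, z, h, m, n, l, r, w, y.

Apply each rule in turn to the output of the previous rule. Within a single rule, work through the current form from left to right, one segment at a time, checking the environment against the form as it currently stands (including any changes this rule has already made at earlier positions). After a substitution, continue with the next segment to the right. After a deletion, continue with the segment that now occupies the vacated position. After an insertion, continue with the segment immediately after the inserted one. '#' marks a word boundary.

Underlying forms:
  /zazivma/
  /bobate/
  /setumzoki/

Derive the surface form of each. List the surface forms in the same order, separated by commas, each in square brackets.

/zazivma/:
  A Voicing Between Vowels: no change — [zazivma]
  B Labial Nasal Assimilation: no change — [zazivma]
  C Velar Fronting: no change — [zazivma]
  D Syncope: no change — [zazivma]
/bobate/:
  A Voicing Between Vowels: [bobate] → [bobade]
  B Labial Nasal Assimilation: no change — [bobade]
  C Velar Fronting: no change — [bobade]
  D Syncope: no change — [bobade]
/setumzoki/:
  A Voicing Between Vowels: [setumzoki] → [sedumzogi]
  B Labial Nasal Assimilation: no change — [sedumzogi]
  C Velar Fronting: [sedumzogi] → [sedumzodi]
  D Syncope: [sedumzodi] → [sdumzodi]

[zazivma], [bobade], [sdumzodi]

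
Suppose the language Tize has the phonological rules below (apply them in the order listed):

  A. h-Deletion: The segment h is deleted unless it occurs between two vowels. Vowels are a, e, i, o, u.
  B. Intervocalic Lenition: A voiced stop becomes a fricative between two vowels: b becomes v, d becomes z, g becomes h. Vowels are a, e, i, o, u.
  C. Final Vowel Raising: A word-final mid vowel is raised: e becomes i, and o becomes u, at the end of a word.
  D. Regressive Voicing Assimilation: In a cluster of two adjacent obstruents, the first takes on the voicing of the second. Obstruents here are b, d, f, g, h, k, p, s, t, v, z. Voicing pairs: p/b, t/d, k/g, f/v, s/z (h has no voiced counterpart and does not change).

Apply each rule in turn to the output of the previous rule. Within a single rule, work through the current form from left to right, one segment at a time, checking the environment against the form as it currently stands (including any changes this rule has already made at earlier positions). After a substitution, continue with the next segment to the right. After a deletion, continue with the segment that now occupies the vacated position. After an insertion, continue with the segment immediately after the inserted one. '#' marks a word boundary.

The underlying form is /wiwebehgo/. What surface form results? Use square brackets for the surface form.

A h-Deletion: [wiwebehgo] → [wiwebego]
B Intervocalic Lenition: [wiwebego] → [wiweveho]
C Final Vowel Raising: [wiweveho] → [wiwevehu]
D Regressive Voicing Assimilation: no change — [wiwevehu]

[wiwevehu]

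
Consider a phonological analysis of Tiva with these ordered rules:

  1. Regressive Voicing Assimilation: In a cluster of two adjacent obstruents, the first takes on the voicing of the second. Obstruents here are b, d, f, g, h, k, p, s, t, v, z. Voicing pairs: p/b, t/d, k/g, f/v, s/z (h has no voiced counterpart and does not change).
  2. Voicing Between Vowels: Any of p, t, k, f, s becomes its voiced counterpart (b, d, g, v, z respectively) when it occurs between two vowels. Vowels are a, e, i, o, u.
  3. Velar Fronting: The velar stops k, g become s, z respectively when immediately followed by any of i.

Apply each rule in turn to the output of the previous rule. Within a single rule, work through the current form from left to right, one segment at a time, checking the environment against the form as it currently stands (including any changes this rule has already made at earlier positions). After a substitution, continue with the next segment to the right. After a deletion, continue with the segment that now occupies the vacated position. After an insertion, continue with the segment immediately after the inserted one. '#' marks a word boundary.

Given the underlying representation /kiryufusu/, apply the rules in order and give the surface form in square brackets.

1 Regressive Voicing Assimilation: no change — [kiryufusu]
2 Voicing Between Vowels: [kiryufusu] → [kiryuvuzu]
3 Velar Fronting: [kiryuvuzu] → [siryuvuzu]

[siryuvuzu]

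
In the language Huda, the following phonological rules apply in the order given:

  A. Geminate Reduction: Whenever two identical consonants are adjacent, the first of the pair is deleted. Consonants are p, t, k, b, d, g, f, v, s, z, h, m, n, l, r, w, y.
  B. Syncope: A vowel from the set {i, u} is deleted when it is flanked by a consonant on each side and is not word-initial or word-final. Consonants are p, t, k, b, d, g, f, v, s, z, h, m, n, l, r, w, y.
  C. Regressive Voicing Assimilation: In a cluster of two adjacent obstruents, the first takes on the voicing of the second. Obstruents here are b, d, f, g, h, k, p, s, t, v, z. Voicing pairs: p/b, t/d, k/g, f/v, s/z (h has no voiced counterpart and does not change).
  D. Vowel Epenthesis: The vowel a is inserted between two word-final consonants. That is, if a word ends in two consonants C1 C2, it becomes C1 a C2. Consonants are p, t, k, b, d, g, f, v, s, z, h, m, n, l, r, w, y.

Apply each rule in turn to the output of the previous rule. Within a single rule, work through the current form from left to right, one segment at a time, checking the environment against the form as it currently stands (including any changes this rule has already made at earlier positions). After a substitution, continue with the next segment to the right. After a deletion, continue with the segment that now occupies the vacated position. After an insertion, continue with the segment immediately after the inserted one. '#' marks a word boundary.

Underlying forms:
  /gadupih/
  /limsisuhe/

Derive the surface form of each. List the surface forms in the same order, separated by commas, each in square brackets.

[gatpah], [lmsshe]

/gadupih/:
  A Geminate Reduction: no change — [gadupih]
  B Syncope: [gadupih] → [gadph]
  C Regressive Voicing Assimilation: [gadph] → [gatph]
  D Vowel Epenthesis: [gatph] → [gatpah]
/limsisuhe/:
  A Geminate Reduction: no change — [limsisuhe]
  B Syncope: [limsisuhe] → [lmsshe]
  C Regressive Voicing Assimilation: no change — [lmsshe]
  D Vowel Epenthesis: no change — [lmsshe]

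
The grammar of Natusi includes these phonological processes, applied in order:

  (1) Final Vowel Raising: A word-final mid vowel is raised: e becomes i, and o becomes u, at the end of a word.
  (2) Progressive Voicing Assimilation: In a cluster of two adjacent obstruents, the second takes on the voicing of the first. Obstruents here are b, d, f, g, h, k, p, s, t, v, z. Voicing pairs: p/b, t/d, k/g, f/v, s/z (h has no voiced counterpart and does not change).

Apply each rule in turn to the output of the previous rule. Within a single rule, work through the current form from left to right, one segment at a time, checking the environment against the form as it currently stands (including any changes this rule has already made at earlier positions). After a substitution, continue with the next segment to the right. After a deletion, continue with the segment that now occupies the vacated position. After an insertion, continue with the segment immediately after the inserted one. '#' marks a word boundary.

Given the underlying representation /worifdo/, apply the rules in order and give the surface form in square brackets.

(1) Final Vowel Raising: [worifdo] → [worifdu]
(2) Progressive Voicing Assimilation: [worifdu] → [woriftu]

[woriftu]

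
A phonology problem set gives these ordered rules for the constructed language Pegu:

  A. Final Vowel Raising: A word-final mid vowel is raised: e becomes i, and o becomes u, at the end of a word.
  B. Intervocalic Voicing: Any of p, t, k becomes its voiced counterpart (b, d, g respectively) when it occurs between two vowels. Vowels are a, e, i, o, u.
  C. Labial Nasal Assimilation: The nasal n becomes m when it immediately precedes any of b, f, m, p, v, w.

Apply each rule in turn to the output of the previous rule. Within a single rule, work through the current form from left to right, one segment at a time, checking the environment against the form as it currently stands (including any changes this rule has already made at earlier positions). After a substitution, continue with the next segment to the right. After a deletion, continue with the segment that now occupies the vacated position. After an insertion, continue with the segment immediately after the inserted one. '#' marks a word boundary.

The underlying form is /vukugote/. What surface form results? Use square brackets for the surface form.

[vugugodi]

A Final Vowel Raising: [vukugote] → [vukugoti]
B Intervocalic Voicing: [vukugoti] → [vugugodi]
C Labial Nasal Assimilation: no change — [vugugodi]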